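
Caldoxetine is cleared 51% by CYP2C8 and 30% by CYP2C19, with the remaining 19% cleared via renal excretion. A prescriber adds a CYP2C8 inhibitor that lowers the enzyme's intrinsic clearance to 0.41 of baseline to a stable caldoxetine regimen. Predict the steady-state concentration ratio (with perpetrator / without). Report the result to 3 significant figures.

CYP2C8: 0.51 × 0.41 = 0.2091
CYP2C19: 0.3 (unchanged)
Other: 0.19 (unchanged)
Relative clearance = 0.2091 + 0.3 + 0.19 = 0.6991.
Steady-state concentration is inversely proportional to clearance, so the fold-change is 1 / 0.6991 = 1.43.

1.43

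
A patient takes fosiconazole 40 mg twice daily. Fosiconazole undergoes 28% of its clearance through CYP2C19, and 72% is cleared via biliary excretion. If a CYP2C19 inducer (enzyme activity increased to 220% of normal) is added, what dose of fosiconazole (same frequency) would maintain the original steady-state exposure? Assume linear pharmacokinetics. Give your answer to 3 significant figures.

53.4 mg

The CYP2C19 pathway (28% of clearance) rises to 2.2× activity: 0.28 × 2.2 = 0.616.
Non-CYP routes (72%) are unchanged.
Relative clearance = 0.616 + 0.72 = 1.336.
Css,avg = (dose rate)/CL, so holding Css fixed requires dose ∝ CL: 40 × 1.336 = 53.4 mg.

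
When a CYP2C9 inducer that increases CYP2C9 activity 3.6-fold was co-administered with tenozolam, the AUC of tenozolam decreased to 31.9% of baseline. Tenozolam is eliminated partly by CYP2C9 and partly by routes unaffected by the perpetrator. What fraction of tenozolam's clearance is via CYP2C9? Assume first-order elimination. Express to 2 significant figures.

0.82

CL'/CL = 1 / 0.319 = 3.135
3.6·fm + (1 − fm) = 3.135
fm = (3.135 − 1) / (3.6 − 1) = 0.82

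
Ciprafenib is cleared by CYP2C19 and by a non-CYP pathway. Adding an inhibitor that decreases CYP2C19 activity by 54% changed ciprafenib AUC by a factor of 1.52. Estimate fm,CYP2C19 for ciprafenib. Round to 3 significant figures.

Let fm be the CYP2C19 fraction. New clearance relative to baseline = fm × 0.46 + (1 − fm).
AUC ratio = 1 / (new CL fraction), so new CL fraction = 1 / 1.52 = 0.6579.
fm × 0.46 + 1 − fm = 0.6579  ⇒  fm × (0.46 − 1) = −0.3421  ⇒  fm = 0.634.

0.634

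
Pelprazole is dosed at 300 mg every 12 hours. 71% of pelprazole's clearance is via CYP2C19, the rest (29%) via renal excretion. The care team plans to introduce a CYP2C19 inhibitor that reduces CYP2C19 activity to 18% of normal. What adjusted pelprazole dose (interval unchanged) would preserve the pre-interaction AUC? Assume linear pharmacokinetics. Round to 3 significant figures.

125 mg

CYP2C19: 0.71 × 0.18 = 0.1278
Other: 0.29 (unchanged)
Relative clearance = 0.1278 + 0.29 = 0.4178.
To maintain the same steady-state level, dose must scale with clearance: new dose = 300 × 0.4178 = 125 mg.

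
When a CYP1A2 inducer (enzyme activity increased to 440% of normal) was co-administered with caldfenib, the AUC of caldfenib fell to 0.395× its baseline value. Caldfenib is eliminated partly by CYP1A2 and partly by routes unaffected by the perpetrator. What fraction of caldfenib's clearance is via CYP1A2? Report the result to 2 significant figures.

Let x = fm,CYP1A2. Because AUC ∝ 1/CL, relative clearance rose to 1/0.395 = 2.532.
Only the CYP1A2 route changed, so 2.532 = x·4.4 + (1 − x), giving x = 0.45.

0.45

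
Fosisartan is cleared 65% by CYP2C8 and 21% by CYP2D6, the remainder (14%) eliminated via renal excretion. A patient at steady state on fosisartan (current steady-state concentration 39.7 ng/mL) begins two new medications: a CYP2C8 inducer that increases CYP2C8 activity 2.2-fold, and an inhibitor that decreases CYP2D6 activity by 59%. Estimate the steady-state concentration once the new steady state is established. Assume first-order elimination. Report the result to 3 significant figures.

24.0 ng/mL

The CYP2C8 pathway (65% of clearance) is boosted to 2.2× activity: 0.65 × 2.2 = 1.43.
The CYP2D6 pathway (21% of clearance) is reduced to 0.41× activity: 0.21 × 0.41 = 0.0861.
The remaining 14% of clearance is unaffected.
Relative clearance = 1.43 + 0.0861 + 0.14 = 1.6561.
Steady-state concentration ∝ 1/CL: new value = 39.7 / 1.6561 = 24.0 ng/mL.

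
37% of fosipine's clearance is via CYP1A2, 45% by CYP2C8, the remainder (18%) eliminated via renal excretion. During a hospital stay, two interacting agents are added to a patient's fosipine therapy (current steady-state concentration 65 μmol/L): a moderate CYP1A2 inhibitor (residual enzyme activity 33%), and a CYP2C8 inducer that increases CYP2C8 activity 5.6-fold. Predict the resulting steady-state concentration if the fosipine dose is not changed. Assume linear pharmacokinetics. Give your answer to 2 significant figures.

23 μmol/L

The CYP1A2 pathway (37% of clearance) drops to 0.33× activity: 0.37 × 0.33 = 0.1221.
The CYP2C8 pathway (45% of clearance) is boosted to 5.6× activity: 0.45 × 5.6 = 2.52.
Non-CYP routes (18%) are unchanged.
CL_new/CL_old = 0.1221 + 2.52 + 0.18 = 2.8221.
Dividing the baseline by the relative clearance: 65 / 2.8221 = 23 μmol/L.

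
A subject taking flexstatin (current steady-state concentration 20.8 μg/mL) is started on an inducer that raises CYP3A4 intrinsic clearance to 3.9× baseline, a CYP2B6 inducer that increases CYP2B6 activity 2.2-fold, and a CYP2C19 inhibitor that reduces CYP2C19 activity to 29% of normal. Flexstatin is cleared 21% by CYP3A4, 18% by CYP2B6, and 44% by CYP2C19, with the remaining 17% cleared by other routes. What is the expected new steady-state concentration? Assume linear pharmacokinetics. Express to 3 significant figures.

The CYP3A4 pathway (21% of clearance) rises to 3.9× activity: 0.21 × 3.9 = 0.819.
The CYP2B6 pathway (18% of clearance) is boosted to 2.2× activity: 0.18 × 2.2 = 0.396.
The CYP2C19 pathway (44% of clearance) is reduced to 0.29× activity: 0.44 × 0.29 = 0.1276.
Non-CYP routes (17%) are unchanged.
CL_new/CL_old = 0.819 + 0.396 + 0.1276 + 0.17 = 1.5126.
Dividing the baseline by the relative clearance: 20.8 / 1.5126 = 13.8 μg/mL.

13.8 μg/mL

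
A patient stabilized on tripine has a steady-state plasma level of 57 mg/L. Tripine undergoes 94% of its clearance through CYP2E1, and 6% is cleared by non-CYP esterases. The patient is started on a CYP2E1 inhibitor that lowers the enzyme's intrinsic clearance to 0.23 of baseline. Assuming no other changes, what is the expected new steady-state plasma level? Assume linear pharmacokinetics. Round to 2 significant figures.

The CYP2E1 pathway (94% of clearance) drops to 0.23× activity: 0.94 × 0.23 = 0.2162.
Non-CYP routes (6%) are unchanged.
New clearance relative to baseline: 0.2162 + 0.06 = 0.2762.
New steady-state plasma level = baseline ÷ relative clearance = 57 / 0.2762 = 2.1 × 10² mg/L.

2.1 × 10² mg/L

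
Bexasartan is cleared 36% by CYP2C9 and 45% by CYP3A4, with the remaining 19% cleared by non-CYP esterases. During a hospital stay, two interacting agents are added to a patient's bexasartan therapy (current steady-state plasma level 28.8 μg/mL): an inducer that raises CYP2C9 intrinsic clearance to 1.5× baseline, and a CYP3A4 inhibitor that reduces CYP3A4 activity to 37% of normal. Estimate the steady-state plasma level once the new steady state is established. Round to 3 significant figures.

The CYP2C9 pathway (36% of clearance) is boosted to 1.5× activity: 0.36 × 1.5 = 0.54.
The CYP3A4 pathway (45% of clearance) falls to 0.37× activity: 0.45 × 0.37 = 0.1665.
Non-CYP routes (19%) are unchanged.
Relative clearance = 0.54 + 0.1665 + 0.19 = 0.8965.
New steady-state plasma level = 28.8 / 0.8965 = 32.1 μg/mL (concentration scales inversely with clearance).

32.1 μg/mL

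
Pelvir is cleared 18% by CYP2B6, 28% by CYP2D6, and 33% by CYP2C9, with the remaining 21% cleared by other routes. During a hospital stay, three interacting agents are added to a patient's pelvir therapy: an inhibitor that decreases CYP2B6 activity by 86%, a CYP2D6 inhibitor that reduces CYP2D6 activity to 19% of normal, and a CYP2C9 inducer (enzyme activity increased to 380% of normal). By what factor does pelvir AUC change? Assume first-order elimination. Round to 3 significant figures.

0.648

The CYP2B6 pathway (18% of clearance) is reduced to 0.14× activity: 0.18 × 0.14 = 0.0252.
The CYP2D6 pathway (28% of clearance) drops to 0.19× activity: 0.28 × 0.19 = 0.0532.
The CYP2C9 pathway (33% of clearance) is boosted to 3.8× activity: 0.33 × 3.8 = 1.254.
The remaining 21% of clearance is unaffected.
CL_new/CL_old = 0.0252 + 0.0532 + 1.254 + 0.21 = 1.5424.
Net AUC ratio = 1 / 1.5424 = 0.648.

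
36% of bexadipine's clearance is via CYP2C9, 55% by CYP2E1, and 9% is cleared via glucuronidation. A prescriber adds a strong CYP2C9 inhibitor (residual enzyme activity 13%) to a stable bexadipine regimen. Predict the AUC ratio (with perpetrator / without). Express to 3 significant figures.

The CYP2C9 pathway (36% of clearance) falls to 0.13× activity: 0.36 × 0.13 = 0.0468.
CYP2E1 (55%) and the residual 9% are unaffected.
New clearance relative to baseline: 0.0468 + 0.55 + 0.09 = 0.6868.
AUC ratio = CL_old/CL_new = 1 / 0.6868 = 1.46.

1.46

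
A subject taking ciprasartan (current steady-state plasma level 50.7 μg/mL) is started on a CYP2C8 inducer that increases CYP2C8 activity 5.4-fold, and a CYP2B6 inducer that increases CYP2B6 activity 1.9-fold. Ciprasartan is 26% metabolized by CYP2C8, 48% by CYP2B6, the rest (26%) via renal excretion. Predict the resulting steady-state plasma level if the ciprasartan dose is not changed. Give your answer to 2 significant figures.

CYP2C8: 0.26 × 5.4 = 1.404
CYP2B6: 0.48 × 1.9 = 0.912
Other: 0.26 (unchanged)
Relative clearance = 1.404 + 0.912 + 0.26 = 2.576.
Dividing the baseline by the relative clearance: 50.7 / 2.576 = 20 μg/mL.

20 μg/mL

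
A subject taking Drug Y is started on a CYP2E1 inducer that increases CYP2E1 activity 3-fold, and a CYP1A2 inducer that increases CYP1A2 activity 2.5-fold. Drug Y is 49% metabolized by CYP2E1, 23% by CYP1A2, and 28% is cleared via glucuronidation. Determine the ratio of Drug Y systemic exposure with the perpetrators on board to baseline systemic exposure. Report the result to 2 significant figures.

The CYP2E1 pathway (49% of clearance) increases to 3× activity: 0.49 × 3 = 1.47.
The CYP1A2 pathway (23% of clearance) rises to 2.5× activity: 0.23 × 2.5 = 0.575.
The remaining 28% of clearance is unaffected.
CL_new/CL_old = 1.47 + 0.575 + 0.28 = 2.325.
Net systemic exposure ratio = 1 / 2.325 = 0.43.

0.43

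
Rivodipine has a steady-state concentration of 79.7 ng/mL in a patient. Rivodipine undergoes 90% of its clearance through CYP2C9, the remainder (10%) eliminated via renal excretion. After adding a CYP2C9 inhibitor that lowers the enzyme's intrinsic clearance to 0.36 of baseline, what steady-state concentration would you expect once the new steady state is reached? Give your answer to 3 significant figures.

188 ng/mL

The CYP2C9 pathway (90% of clearance) falls to 0.36× activity: 0.9 × 0.36 = 0.324.
The remaining 10% of clearance is unaffected.
CL_new/CL_old = 0.324 + 0.1 = 0.424.
With dosing unchanged, steady-state concentration scales as 1/CL: 79.7 / 0.424 = 188 ng/mL.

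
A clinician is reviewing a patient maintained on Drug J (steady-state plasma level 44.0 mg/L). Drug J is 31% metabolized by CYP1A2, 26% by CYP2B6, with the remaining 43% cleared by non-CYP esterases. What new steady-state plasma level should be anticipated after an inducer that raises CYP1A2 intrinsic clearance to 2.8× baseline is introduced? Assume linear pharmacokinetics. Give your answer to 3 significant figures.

CYP1A2: 0.31 × 2.8 = 0.868
CYP2B6: 0.26 (unchanged)
Other: 0.43 (unchanged)
New clearance relative to baseline: 0.868 + 0.26 + 0.43 = 1.558.
With dosing unchanged, steady-state plasma level scales as 1/CL: 44.0 / 1.558 = 28.2 mg/L.

28.2 mg/L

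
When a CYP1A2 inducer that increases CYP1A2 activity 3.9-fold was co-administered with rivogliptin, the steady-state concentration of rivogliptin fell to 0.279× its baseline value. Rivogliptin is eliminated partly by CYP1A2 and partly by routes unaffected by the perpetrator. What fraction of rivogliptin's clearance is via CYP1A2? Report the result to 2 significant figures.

0.89

CL'/CL = 1 / 0.279 = 3.584
3.9·fm + (1 − fm) = 3.584
fm = (3.584 − 1) / (3.9 − 1) = 0.89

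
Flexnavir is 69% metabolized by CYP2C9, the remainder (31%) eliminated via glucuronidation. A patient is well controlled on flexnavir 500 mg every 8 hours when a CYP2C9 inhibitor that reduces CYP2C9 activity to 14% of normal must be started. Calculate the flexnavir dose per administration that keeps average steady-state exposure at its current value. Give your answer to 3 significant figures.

CYP2C9: 0.69 × 0.14 = 0.0966
Other: 0.31 (unchanged)
Relative clearance = 0.0966 + 0.31 = 0.4066.
To maintain the same steady-state level, dose must scale with clearance: new dose = 500 × 0.4066 = 203 mg.

203 mg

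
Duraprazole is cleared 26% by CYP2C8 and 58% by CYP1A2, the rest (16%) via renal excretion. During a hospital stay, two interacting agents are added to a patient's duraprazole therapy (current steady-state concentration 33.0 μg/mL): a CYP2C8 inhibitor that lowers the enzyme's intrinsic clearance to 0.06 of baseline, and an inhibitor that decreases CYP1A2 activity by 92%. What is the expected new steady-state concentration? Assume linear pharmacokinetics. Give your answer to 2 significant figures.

1.5 × 10² μg/mL

CYP2C8: 0.26 × 0.06 = 0.0156
CYP1A2: 0.58 × 0.08 = 0.0464
Other: 0.16 (unchanged)
CL_new/CL_old = 0.0156 + 0.0464 + 0.16 = 0.222.
Steady-state concentration ∝ 1/CL: new value = 33.0 / 0.222 = 1.5 × 10² μg/mL.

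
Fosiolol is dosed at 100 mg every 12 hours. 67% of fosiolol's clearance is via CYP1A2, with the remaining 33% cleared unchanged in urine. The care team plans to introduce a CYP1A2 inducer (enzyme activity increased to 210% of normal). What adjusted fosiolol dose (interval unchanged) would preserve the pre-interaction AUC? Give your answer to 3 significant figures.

174 mg

The CYP1A2 pathway (67% of clearance) rises to 2.1× activity: 0.67 × 2.1 = 1.407.
Non-CYP routes (33%) are unchanged.
Relative clearance = 1.407 + 0.33 = 1.737.
Css,avg = (dose rate)/CL, so holding Css fixed requires dose ∝ CL: 100 × 1.737 = 174 mg.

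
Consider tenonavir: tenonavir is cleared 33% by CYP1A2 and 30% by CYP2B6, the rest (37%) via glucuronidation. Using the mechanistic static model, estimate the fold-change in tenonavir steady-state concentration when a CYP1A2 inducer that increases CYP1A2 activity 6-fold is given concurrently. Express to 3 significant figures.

0.377

The CYP1A2 pathway (33% of clearance) increases to 6× activity: 0.33 × 6 = 1.98.
CYP2B6 (30%) and the residual 37% are unaffected.
CL_new/CL_old = 1.98 + 0.3 + 0.37 = 2.65.
Steady-state concentration ratio = CL_old/CL_new = 1 / 2.65 = 0.377.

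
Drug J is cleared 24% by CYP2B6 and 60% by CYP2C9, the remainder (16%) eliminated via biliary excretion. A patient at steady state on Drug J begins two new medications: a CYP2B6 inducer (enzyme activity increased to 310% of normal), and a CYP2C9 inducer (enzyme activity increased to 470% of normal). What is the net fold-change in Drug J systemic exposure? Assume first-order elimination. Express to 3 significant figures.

The CYP2B6 pathway (24% of clearance) is boosted to 3.1× activity: 0.24 × 3.1 = 0.744.
The CYP2C9 pathway (60% of clearance) is boosted to 4.7× activity: 0.6 × 4.7 = 2.82.
The remaining 16% of clearance is unaffected.
CL_new/CL_old = 0.744 + 2.82 + 0.16 = 3.724.
Systemic exposure ∝ 1/CL: fold-change = 1 / 3.724 = 0.269.

0.269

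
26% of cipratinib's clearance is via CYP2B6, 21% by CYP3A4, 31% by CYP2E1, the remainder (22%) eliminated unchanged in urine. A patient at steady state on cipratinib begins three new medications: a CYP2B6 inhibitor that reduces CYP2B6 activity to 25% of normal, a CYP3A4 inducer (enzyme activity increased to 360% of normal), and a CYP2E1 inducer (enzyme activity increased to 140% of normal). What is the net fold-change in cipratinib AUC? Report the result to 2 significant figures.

0.68

CYP2B6: 0.26 × 0.25 = 0.065
CYP3A4: 0.21 × 3.6 = 0.756
CYP2E1: 0.31 × 1.4 = 0.434
Other: 0.22 (unchanged)
Relative clearance = 0.065 + 0.756 + 0.434 + 0.22 = 1.475.
Net AUC ratio = 1 / 1.475 = 0.68.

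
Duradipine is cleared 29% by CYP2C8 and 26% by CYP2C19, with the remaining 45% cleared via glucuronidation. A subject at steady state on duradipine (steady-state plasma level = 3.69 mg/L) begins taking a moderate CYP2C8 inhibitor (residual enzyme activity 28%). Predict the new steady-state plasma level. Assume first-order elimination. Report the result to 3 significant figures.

The CYP2C8 pathway (29% of clearance) falls to 0.28× activity: 0.29 × 0.28 = 0.0812.
CYP2C19 (26%) and the residual 45% are unaffected.
Relative clearance = 0.0812 + 0.26 + 0.45 = 0.7912.
With dosing unchanged, steady-state plasma level scales as 1/CL: 3.69 / 0.7912 = 4.66 mg/L.

4.66 mg/L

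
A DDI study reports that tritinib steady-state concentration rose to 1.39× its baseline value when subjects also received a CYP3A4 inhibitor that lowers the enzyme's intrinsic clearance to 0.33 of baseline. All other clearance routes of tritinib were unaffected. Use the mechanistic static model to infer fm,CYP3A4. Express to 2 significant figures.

Let fm be the CYP3A4 fraction. New clearance relative to baseline = fm × 0.33 + (1 − fm).
Steady-state concentration ratio = 1 / (new CL fraction), so new CL fraction = 1 / 1.39 = 0.7194.
fm × 0.33 + 1 − fm = 0.7194  ⇒  fm × (0.33 − 1) = −0.2806  ⇒  fm = 0.42.

0.42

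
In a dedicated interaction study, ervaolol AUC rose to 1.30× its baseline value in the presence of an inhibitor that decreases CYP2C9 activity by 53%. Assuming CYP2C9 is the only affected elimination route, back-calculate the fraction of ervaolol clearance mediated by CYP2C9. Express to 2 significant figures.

0.44

CL'/CL = 1 / 1.30 = 0.7692
0.47·fm + (1 − fm) = 0.7692
fm = (0.7692 − 1) / (0.47 − 1) = 0.44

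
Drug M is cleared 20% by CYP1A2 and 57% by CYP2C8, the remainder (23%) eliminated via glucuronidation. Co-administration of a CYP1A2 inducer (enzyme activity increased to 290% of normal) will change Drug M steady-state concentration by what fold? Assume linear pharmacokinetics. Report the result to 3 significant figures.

The CYP1A2 pathway (20% of clearance) rises to 2.9× activity: 0.2 × 2.9 = 0.58.
CYP2C8 (57%) and the residual 23% are unaffected.
New clearance relative to baseline: 0.58 + 0.57 + 0.23 = 1.38.
Steady-state concentration is inversely proportional to clearance, so the fold-change is 1 / 1.38 = 0.725.

0.725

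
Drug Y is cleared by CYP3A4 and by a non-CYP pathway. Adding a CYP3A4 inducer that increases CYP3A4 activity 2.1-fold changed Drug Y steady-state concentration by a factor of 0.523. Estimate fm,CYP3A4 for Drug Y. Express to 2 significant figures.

0.83

Let x = fm,CYP3A4. Because steady-state concentration ∝ 1/CL, relative clearance rose to 1/0.523 = 1.912.
Only the CYP3A4 route changed, so 1.912 = x·2.1 + (1 − x), giving x = 0.83.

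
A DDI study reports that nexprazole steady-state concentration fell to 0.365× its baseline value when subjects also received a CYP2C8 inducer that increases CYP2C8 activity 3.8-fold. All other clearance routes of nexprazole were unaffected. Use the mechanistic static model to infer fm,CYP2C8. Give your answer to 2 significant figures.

Write x for the fraction cleared via CYP2C8. The observed steady-state concentration change means clearance rose to 1/0.365 = 2.74 of baseline.
Setting x·3.8 + (1 − x) = 2.74 and solving: x = (2.74 − 1)/(3.8 − 1) = 0.62.

0.62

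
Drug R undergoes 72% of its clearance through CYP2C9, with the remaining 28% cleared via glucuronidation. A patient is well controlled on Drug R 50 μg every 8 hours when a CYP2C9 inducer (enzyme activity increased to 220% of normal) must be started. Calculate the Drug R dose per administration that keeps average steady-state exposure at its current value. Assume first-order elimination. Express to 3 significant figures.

93.2 μg

The CYP2C9 pathway (72% of clearance) is boosted to 2.2× activity: 0.72 × 2.2 = 1.584.
Non-CYP routes (28%) are unchanged.
Relative clearance = 1.584 + 0.28 = 1.864.
Exposure is unchanged when dose changes in proportion to clearance. New dose = 50 μg × 1.864 = 93.2 μg.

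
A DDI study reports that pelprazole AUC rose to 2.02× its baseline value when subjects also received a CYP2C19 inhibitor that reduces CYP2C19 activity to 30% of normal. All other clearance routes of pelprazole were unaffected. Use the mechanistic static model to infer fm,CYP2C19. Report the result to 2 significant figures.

0.72

Write x for the fraction cleared via CYP2C19. The observed AUC change means clearance fell to 1/2.02 = 0.495 of baseline.
Only the CYP2C19 route changed, so 0.495 = x·0.3 + (1 − x), giving x = 0.72.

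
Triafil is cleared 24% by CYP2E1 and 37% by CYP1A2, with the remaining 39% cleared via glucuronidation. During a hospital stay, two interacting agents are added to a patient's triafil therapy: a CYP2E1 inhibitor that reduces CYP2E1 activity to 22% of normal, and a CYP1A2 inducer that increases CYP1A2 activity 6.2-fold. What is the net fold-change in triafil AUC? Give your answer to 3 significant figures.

0.365

The CYP2E1 pathway (24% of clearance) is reduced to 0.22× activity: 0.24 × 0.22 = 0.0528.
The CYP1A2 pathway (37% of clearance) rises to 6.2× activity: 0.37 × 6.2 = 2.294.
Non-CYP routes (39%) are unchanged.
Relative clearance = 0.0528 + 2.294 + 0.39 = 2.7368.
AUC ∝ 1/CL: fold-change = 1 / 2.7368 = 0.365.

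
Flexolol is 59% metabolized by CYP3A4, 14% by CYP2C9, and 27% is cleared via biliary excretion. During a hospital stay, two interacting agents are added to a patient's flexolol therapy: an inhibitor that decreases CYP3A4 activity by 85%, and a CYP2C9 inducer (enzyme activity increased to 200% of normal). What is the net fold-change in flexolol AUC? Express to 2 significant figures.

The CYP3A4 pathway (59% of clearance) drops to 0.15× activity: 0.59 × 0.15 = 0.0885.
The CYP2C9 pathway (14% of clearance) increases to 2× activity: 0.14 × 2 = 0.28.
The remaining 27% of clearance is unaffected.
New clearance relative to baseline: 0.0885 + 0.28 + 0.27 = 0.6385.
Because AUC varies inversely with clearance, the combined effect is 1 / 0.6385 = 1.6.

1.6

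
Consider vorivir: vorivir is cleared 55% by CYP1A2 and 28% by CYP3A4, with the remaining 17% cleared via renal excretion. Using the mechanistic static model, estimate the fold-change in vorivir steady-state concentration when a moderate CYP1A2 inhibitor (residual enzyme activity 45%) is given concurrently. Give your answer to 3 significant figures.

The CYP1A2 pathway (55% of clearance) is reduced to 0.45× activity: 0.55 × 0.45 = 0.2475.
CYP3A4 (28%) and the residual 17% are unaffected.
New clearance relative to baseline: 0.2475 + 0.28 + 0.17 = 0.6975.
Steady-state concentration ratio = CL_old/CL_new = 1 / 0.6975 = 1.43.

1.43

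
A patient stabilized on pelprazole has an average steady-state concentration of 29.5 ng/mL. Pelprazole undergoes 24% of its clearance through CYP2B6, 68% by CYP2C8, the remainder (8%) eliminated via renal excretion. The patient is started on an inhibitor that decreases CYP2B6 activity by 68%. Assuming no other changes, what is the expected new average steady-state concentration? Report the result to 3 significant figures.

35.3 ng/mL

The CYP2B6 pathway (24% of clearance) drops to 0.32× activity: 0.24 × 0.32 = 0.0768.
CYP2C8 (68%) and the residual 8% are unaffected.
New clearance relative to baseline: 0.0768 + 0.68 + 0.08 = 0.8368.
New average steady-state concentration = baseline ÷ relative clearance = 29.5 / 0.8368 = 35.3 ng/mL.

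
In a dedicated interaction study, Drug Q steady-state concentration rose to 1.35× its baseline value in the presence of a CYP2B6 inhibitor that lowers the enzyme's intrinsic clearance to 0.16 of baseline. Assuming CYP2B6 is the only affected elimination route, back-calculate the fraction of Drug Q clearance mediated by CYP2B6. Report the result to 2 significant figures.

0.31

Let fm be the CYP2B6 fraction. New clearance relative to baseline = fm × 0.16 + (1 − fm).
Steady-state concentration ratio = 1 / (new CL fraction), so new CL fraction = 1 / 1.35 = 0.7407.
fm × 0.16 + 1 − fm = 0.7407  ⇒  fm × (0.16 − 1) = −0.2593  ⇒  fm = 0.31.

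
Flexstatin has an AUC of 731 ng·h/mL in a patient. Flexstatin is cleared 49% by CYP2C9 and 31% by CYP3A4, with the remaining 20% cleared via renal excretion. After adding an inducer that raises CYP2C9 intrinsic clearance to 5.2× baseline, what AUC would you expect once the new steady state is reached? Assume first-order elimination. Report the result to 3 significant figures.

239 ng·h/mL

CYP2C9: 0.49 × 5.2 = 2.548
CYP3A4: 0.31 (unchanged)
Other: 0.2 (unchanged)
New clearance relative to baseline: 2.548 + 0.31 + 0.2 = 3.058.
With dosing unchanged, AUC scales as 1/CL: 731 / 3.058 = 239 ng·h/mL.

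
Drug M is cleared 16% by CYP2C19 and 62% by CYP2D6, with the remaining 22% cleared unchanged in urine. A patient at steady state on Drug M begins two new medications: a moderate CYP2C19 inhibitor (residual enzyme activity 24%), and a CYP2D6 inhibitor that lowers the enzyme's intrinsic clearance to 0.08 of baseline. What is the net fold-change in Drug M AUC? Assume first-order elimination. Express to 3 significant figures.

3.25

The CYP2C19 pathway (16% of clearance) falls to 0.24× activity: 0.16 × 0.24 = 0.0384.
The CYP2D6 pathway (62% of clearance) is reduced to 0.08× activity: 0.62 × 0.08 = 0.0496.
The remaining 22% of clearance is unaffected.
Relative clearance = 0.0384 + 0.0496 + 0.22 = 0.308.
Net AUC ratio = 1 / 0.308 = 3.25.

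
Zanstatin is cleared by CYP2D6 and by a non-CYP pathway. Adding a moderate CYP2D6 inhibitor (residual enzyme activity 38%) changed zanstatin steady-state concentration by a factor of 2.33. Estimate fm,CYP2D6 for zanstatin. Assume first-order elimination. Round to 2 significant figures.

0.92

Let fm be the CYP2D6 fraction. New clearance relative to baseline = fm × 0.38 + (1 − fm).
Steady-state concentration ratio = 1 / (new CL fraction), so new CL fraction = 1 / 2.33 = 0.4292.
fm × 0.38 + 1 − fm = 0.4292  ⇒  fm × (0.38 − 1) = −0.5708  ⇒  fm = 0.92.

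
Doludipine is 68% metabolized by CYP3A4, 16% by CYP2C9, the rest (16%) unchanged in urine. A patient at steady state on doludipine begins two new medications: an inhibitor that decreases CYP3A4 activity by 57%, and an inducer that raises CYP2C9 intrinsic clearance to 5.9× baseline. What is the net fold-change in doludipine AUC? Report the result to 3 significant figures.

The CYP3A4 pathway (68% of clearance) is reduced to 0.43× activity: 0.68 × 0.43 = 0.2924.
The CYP2C9 pathway (16% of clearance) rises to 5.9× activity: 0.16 × 5.9 = 0.944.
The remaining 16% of clearance is unaffected.
New clearance relative to baseline: 0.2924 + 0.944 + 0.16 = 1.3964.
Because AUC varies inversely with clearance, the combined effect is 1 / 1.3964 = 0.716.

0.716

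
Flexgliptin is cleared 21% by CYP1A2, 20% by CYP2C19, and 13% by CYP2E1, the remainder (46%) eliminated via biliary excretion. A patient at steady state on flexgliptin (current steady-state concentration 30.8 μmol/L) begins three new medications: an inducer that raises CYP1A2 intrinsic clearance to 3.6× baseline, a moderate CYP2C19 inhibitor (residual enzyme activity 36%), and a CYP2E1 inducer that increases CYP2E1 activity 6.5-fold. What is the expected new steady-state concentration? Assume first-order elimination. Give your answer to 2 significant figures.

14 μmol/L

CYP1A2: 0.21 × 3.6 = 0.756
CYP2C19: 0.2 × 0.36 = 0.072
CYP2E1: 0.13 × 6.5 = 0.845
Other: 0.46 (unchanged)
CL_new/CL_old = 0.756 + 0.072 + 0.845 + 0.46 = 2.133.
Steady-state concentration ∝ 1/CL: new value = 30.8 / 2.133 = 14 μmol/L.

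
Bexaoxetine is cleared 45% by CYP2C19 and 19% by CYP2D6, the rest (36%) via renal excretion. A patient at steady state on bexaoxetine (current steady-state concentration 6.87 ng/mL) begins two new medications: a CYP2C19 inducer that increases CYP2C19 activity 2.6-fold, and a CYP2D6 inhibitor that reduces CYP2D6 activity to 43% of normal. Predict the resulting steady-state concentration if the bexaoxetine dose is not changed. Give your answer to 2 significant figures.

4.3 ng/mL

The CYP2C19 pathway (45% of clearance) rises to 2.6× activity: 0.45 × 2.6 = 1.17.
The CYP2D6 pathway (19% of clearance) falls to 0.43× activity: 0.19 × 0.43 = 0.0817.
Non-CYP routes (36%) are unchanged.
New clearance relative to baseline: 1.17 + 0.0817 + 0.36 = 1.6117.
Dividing the baseline by the relative clearance: 6.87 / 1.6117 = 4.3 ng/mL.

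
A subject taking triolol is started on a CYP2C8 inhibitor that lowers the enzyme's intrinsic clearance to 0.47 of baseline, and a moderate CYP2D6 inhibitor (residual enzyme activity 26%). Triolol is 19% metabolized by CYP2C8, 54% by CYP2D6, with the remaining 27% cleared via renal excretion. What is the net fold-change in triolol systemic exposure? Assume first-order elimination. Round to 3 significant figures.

2.00

The CYP2C8 pathway (19% of clearance) drops to 0.47× activity: 0.19 × 0.47 = 0.0893.
The CYP2D6 pathway (54% of clearance) is reduced to 0.26× activity: 0.54 × 0.26 = 0.1404.
Non-CYP routes (27%) are unchanged.
Relative clearance = 0.0893 + 0.1404 + 0.27 = 0.4997.
Because systemic exposure varies inversely with clearance, the combined effect is 1 / 0.4997 = 2.00.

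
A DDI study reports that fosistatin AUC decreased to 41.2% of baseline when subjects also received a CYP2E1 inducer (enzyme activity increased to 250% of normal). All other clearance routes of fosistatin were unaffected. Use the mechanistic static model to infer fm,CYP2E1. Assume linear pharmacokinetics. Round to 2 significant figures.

Write x for the fraction cleared via CYP2E1. The observed AUC change means clearance rose to 1/0.412 = 2.427 of baseline.
Setting x·2.5 + (1 − x) = 2.427 and solving: x = (2.427 − 1)/(2.5 − 1) = 0.95.

0.95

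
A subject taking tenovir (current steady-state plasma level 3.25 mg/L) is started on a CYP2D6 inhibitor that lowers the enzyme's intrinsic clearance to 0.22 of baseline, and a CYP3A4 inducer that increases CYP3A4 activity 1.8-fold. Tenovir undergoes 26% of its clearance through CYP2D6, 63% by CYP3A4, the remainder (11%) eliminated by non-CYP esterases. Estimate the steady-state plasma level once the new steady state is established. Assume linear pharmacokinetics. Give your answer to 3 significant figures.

The CYP2D6 pathway (26% of clearance) falls to 0.22× activity: 0.26 × 0.22 = 0.0572.
The CYP3A4 pathway (63% of clearance) increases to 1.8× activity: 0.63 × 1.8 = 1.134.
The remaining 11% of clearance is unaffected.
CL_new/CL_old = 0.0572 + 1.134 + 0.11 = 1.3012.
Dividing the baseline by the relative clearance: 3.25 / 1.3012 = 2.50 mg/L.

2.50 mg/L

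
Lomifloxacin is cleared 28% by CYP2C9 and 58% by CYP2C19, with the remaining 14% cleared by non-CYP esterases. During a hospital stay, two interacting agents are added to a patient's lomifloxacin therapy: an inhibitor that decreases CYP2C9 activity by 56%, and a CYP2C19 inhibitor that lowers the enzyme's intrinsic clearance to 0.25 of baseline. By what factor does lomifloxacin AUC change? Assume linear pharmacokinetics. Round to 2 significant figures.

The CYP2C9 pathway (28% of clearance) drops to 0.44× activity: 0.28 × 0.44 = 0.1232.
The CYP2C19 pathway (58% of clearance) drops to 0.25× activity: 0.58 × 0.25 = 0.145.
Non-CYP routes (14%) are unchanged.
Relative clearance = 0.1232 + 0.145 + 0.14 = 0.4082.
Net AUC ratio = 1 / 0.4082 = 2.4.

2.4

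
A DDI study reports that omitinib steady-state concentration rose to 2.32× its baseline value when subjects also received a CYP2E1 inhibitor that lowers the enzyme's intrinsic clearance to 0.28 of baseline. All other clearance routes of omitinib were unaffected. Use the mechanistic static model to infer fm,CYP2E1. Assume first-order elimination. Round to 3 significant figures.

Call the CYP2E1 fraction fm. After the interaction, CL_new/CL_old = fm × 0.28 + (1 − fm).
Steady-state concentration ratio = 1 / (new CL fraction), so new CL fraction = 1 / 2.32 = 0.431.
fm × 0.28 + 1 − fm = 0.431  ⇒  fm × (0.28 − 1) = −0.569  ⇒  fm = 0.790.

0.790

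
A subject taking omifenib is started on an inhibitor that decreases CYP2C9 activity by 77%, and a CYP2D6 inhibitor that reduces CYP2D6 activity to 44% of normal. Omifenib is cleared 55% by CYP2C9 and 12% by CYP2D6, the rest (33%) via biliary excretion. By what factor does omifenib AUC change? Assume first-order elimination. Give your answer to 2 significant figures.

The CYP2C9 pathway (55% of clearance) drops to 0.23× activity: 0.55 × 0.23 = 0.1265.
The CYP2D6 pathway (12% of clearance) falls to 0.44× activity: 0.12 × 0.44 = 0.0528.
The remaining 33% of clearance is unaffected.
New clearance relative to baseline: 0.1265 + 0.0528 + 0.33 = 0.5093.
Net AUC ratio = 1 / 0.5093 = 2.0.

2.0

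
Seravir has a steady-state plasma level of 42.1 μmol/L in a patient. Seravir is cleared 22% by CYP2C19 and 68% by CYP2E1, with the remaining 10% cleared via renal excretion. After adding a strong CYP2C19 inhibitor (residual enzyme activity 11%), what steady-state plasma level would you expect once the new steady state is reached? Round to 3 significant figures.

CYP2C19: 0.22 × 0.11 = 0.0242
CYP2E1: 0.68 (unchanged)
Other: 0.1 (unchanged)
New clearance relative to baseline: 0.0242 + 0.68 + 0.1 = 0.8042.
Steady-state plasma level ∝ 1/CL, so new value = 42.1 / 0.8042 = 52.4 μmol/L.

52.4 μmol/L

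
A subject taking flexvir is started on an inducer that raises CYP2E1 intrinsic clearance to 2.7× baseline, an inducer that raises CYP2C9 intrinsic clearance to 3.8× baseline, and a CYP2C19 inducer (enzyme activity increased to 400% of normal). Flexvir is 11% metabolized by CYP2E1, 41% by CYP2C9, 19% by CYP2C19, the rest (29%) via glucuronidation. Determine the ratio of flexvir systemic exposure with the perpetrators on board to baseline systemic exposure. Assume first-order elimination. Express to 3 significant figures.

The CYP2E1 pathway (11% of clearance) increases to 2.7× activity: 0.11 × 2.7 = 0.297.
The CYP2C9 pathway (41% of clearance) increases to 3.8× activity: 0.41 × 3.8 = 1.558.
The CYP2C19 pathway (19% of clearance) increases to 4× activity: 0.19 × 4 = 0.76.
The remaining 29% of clearance is unaffected.
CL_new/CL_old = 0.297 + 1.558 + 0.76 + 0.29 = 2.905.
Because systemic exposure varies inversely with clearance, the combined effect is 1 / 2.905 = 0.344.

0.344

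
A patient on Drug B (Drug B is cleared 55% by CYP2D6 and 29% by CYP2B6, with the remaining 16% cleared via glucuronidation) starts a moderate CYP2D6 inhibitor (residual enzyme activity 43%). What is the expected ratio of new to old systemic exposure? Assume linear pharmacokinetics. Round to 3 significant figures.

The CYP2D6 pathway (55% of clearance) is reduced to 0.43× activity: 0.55 × 0.43 = 0.2365.
CYP2B6 (29%) and the residual 16% are unaffected.
New clearance relative to baseline: 0.2365 + 0.29 + 0.16 = 0.6865.
Systemic exposure ratio = CL_old/CL_new = 1 / 0.6865 = 1.46.

1.46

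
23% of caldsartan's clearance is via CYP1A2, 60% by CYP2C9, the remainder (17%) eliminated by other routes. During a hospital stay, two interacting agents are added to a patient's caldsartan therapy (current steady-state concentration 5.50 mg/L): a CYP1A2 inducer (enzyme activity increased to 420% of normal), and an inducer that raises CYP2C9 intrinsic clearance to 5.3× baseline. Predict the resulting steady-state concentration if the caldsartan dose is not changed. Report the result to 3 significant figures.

The CYP1A2 pathway (23% of clearance) is boosted to 4.2× activity: 0.23 × 4.2 = 0.966.
The CYP2C9 pathway (60% of clearance) is boosted to 5.3× activity: 0.6 × 5.3 = 3.18.
The remaining 17% of clearance is unaffected.
Relative clearance = 0.966 + 3.18 + 0.17 = 4.316.
Steady-state concentration ∝ 1/CL: new value = 5.50 / 4.316 = 1.27 mg/L.

1.27 mg/L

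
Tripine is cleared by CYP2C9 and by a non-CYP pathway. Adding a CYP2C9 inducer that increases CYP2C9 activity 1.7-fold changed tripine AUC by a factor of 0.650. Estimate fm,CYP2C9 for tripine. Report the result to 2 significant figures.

Write x for the fraction cleared via CYP2C9. The observed AUC change means clearance rose to 1/0.650 = 1.538 of baseline.
Only the CYP2C9 route changed, so 1.538 = x·1.7 + (1 − x), giving x = 0.77.

0.77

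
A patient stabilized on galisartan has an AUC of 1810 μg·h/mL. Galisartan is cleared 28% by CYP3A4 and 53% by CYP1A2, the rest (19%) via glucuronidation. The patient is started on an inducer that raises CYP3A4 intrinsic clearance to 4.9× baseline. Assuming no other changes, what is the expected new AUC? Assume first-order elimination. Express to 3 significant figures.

The CYP3A4 pathway (28% of clearance) rises to 4.9× activity: 0.28 × 4.9 = 1.372.
CYP1A2 (53%) and the residual 19% are unaffected.
New clearance relative to baseline: 1.372 + 0.53 + 0.19 = 2.092.
New AUC = baseline ÷ relative clearance = 1810 / 2.092 = 865 μg·h/mL.

865 μg·h/mL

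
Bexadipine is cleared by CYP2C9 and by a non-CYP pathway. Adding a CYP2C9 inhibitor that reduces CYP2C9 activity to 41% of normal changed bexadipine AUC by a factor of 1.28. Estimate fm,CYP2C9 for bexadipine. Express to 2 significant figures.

0.37

Write x for the fraction cleared via CYP2C9. The observed AUC change means clearance fell to 1/1.28 = 0.7812 of baseline.
Setting x·0.41 + (1 − x) = 0.7812 and solving: x = (0.7812 − 1)/(0.41 − 1) = 0.37.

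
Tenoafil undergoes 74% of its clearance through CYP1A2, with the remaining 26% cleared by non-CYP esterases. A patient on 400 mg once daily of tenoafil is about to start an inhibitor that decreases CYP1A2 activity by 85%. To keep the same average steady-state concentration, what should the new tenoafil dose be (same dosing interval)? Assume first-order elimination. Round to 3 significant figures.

The CYP1A2 pathway (74% of clearance) is reduced to 0.15× activity: 0.74 × 0.15 = 0.111.
Non-CYP routes (26%) are unchanged.
Relative clearance = 0.111 + 0.26 = 0.371.
To maintain the same steady-state level, dose must scale with clearance: new dose = 400 × 0.371 = 148 mg.

148 mg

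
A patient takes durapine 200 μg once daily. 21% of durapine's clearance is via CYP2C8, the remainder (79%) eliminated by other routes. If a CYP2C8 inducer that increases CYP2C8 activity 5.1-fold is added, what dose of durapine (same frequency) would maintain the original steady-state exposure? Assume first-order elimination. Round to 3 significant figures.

The CYP2C8 pathway (21% of clearance) increases to 5.1× activity: 0.21 × 5.1 = 1.071.
The remaining 79% of clearance is unaffected.
New clearance relative to baseline: 1.071 + 0.79 = 1.861.
To maintain the same steady-state level, dose must scale with clearance: new dose = 200 × 1.861 = 372 μg.

372 μg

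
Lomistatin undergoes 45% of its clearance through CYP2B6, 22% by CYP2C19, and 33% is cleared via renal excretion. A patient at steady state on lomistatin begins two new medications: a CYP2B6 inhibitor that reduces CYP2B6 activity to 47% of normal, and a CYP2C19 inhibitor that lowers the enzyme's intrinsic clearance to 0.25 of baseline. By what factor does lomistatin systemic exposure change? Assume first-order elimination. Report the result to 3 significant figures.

CYP2B6: 0.45 × 0.47 = 0.2115
CYP2C19: 0.22 × 0.25 = 0.055
Other: 0.33 (unchanged)
Relative clearance = 0.2115 + 0.055 + 0.33 = 0.5965.
Net systemic exposure ratio = 1 / 0.5965 = 1.68.

1.68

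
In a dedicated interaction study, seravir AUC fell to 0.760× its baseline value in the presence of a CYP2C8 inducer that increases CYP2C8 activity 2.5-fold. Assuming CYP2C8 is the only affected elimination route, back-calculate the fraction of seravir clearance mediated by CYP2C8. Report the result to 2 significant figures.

Let x = fm,CYP2C8. Because AUC ∝ 1/CL, relative clearance rose to 1/0.760 = 1.316.
Setting x·2.5 + (1 − x) = 1.316 and solving: x = (1.316 − 1)/(2.5 − 1) = 0.21.

0.21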